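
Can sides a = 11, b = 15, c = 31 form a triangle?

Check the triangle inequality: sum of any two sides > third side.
a + b vs c: 11 + 15 = 26 ≤ 31  ✗
a + c vs b: 11 + 31 = 42 > 15  ✓
b + c vs a: 15 + 31 = 46 > 11  ✓

No: 11 + 15 = 26 is not > 31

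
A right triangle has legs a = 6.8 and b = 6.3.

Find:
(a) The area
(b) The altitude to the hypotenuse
(a) The legs are perpendicular, so Area = ½·a·b = ½·6.8·6.3 = ½·42.84 = 21.42
(b) Hypotenuse c = √(a² + b²) = √(46.24 + 39.69) = √85.93 ≈ 9.26984
    Area = ½·c·h_c  ⇒  h_c = 2·Area/c = 42.84/9.26984 ≈ 4.62144

Area = 21.42, h_c = 4.621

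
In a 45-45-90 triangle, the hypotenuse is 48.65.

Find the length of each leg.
In a 45-45-90 triangle hypotenuse = leg·√2, so leg = hypotenuse/√2.
Leg = 48.65/√2 ≈ 48.65/1.41421 ≈ 34.4007

Each leg = 34.4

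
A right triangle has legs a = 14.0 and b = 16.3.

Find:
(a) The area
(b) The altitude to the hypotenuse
(a) The legs are perpendicular, so Area = ½·a·b = ½·14.0·16.3 = ½·228.2 = 114.1
(b) Hypotenuse c = √(a² + b²) = √(196 + 265.69) = √461.69 ≈ 21.487
    Area = ½·c·h_c  ⇒  h_c = 2·Area/c = 228.2/21.487 ≈ 10.6204

Area = 114.1, h_c = 10.62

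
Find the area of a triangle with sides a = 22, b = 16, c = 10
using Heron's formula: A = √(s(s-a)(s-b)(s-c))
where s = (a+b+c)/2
s = (22 + 16 + 10)/2 = 48/2 = 24
s − a = 2, s − b = 8, s − c = 14
s(s−a)(s−b)(s−c) = 24·2·8·14 = 5376
Area = √5376 ≈ 73.3212

s = 24.0, Area = 73.32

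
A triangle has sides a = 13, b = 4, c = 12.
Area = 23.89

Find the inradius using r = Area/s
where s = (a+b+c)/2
s = (13 + 4 + 12)/2 = 29/2 = 14.5
r = Area/s = 23.89/14.5 ≈ 1.64759

r = 1.648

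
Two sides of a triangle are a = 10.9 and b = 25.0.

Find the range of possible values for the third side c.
Triangle inequality: |a − b| < c < a + b
|a − b| = |10.9 − 25.0| = 14.1
a + b = 10.9 + 25.0 = 35.9

14.1 < c < 35.9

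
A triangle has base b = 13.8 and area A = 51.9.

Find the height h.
A = ½·b·h  ⇒  h = 2A/b = 2·51.9/13.8 = 103.8/13.8 ≈ 7.52174

h = 7.522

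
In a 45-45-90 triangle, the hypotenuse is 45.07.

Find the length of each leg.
In a 45-45-90 triangle hypotenuse = leg·√2, so leg = hypotenuse/√2.
Leg = 45.07/√2 ≈ 45.07/1.41421 ≈ 31.8693

Each leg = 31.87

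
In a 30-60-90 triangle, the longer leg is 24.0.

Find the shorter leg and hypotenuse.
In a 30-60-90 triangle the sides are in ratio 1 : √3 : 2, so short leg = long leg/√3 and hypotenuse = 2·(short leg).
Short leg = 24.0/√3 ≈ 24.0/1.73205 ≈ 13.8564
Hypotenuse = 2·13.8564 ≈ 27.7128

Short leg = 13.86, Hypotenuse = 27.71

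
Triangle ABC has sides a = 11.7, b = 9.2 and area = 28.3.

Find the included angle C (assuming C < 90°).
Area = ½·a·b·sin(C)  ⇒  sin(C) = 2·Area/(a·b) = 2·28.3/(11.7·9.2) = 56.6/107.64 ≈ 0.525827
C = arcsin(0.525827) ≈ 31.7239° (taking the acute solution since C < 90°)

C = 31.72°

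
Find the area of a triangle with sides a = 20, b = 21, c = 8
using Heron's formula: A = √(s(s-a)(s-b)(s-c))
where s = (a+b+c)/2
s = (20 + 21 + 8)/2 = 49/2 = 24.5
s − a = 4.5, s − b = 3.5, s − c = 16.5
s(s−a)(s−b)(s−c) = 24.5·4.5·3.5·16.5 = 6366.9375
Area = √6366.9375 ≈ 79.7931

s = 24.5, Area = 79.79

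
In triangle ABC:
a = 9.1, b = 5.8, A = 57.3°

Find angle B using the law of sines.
a/sin(A) = b/sin(B)  ⇒  sin(B) = b·sin(A)/a = 5.8·sin(57.3°)/9.1
sin(57.3°) ≈ 0.841511
sin(B) ≈ 5.8·0.841511/9.1 ≈ 4.88076/9.1 ≈ 0.536348
B = arcsin(0.536348) ≈ 32.4353°
(Since b ≤ a we need B ≤ A, so the obtuse alternative 180° − 32.4353° ≈ 147.565° is rejected.)

B = 32.44°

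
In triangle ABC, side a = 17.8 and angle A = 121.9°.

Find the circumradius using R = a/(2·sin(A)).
R = a/(2·sin(A)) = 17.8/(2·sin(121.9°))
sin(121.9°) ≈ 0.848972
R ≈ 17.8/(2·0.848972) = 17.8/1.69794 ≈ 10.4833

R = 10.48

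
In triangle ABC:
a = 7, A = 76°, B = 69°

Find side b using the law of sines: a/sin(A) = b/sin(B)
a/sin(A) = b/sin(B)  ⇒  b = a·sin(B)/sin(A) = 7·sin(69°)/sin(76°)
sin(69°) ≈ 0.93358, sin(76°) ≈ 0.970296
b ≈ 7·0.93358/0.970296 ≈ 6.53506/0.970296 ≈ 6.73512

b = 6.735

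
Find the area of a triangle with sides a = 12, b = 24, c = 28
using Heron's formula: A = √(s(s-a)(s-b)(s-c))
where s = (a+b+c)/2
s = (12 + 24 + 28)/2 = 64/2 = 32
s − a = 20, s − b = 8, s − c = 4
s(s−a)(s−b)(s−c) = 32·20·8·4 = 20480
Area = √20480 ≈ 143.108

s = 32.0, Area = 143.1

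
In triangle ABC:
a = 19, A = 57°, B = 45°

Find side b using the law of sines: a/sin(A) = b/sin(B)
a/sin(A) = b/sin(B)  ⇒  b = a·sin(B)/sin(A) = 19·sin(45°)/sin(57°)
sin(45°) ≈ 0.707107, sin(57°) ≈ 0.838671
b ≈ 19·0.707107/0.838671 ≈ 13.435/0.838671 ≈ 16.0194

b = 16.02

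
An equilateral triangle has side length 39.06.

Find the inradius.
r = Area/s with s the semi-perimeter.
Area = (√3/4)·39.06² = (√3/4)·1525.6836 ≈ 0.433013·1525.6836 ≈ 660.64
s = 3·39.06/2 = 58.59
r ≈ 660.64/58.59 ≈ 11.2757
(Equivalently r = side/(2√3) = 39.06/3.4641 ≈ 11.2757.)

r = 11.28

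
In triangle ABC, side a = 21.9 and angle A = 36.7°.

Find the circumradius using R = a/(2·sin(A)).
R = a/(2·sin(A)) = 21.9/(2·sin(36.7°))
sin(36.7°) ≈ 0.597625
R ≈ 21.9/(2·0.597625) = 21.9/1.19525 ≈ 18.3225

R = 18.32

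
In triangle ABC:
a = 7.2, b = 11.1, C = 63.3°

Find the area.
Two sides and the included angle (SAS): A = ½·a·b·sin(C) = ½·7.2·11.1·sin(63.3°)
sin(63.3°) ≈ 0.893371
A ≈ ½·79.92·0.893371 = 39.96·0.893371 ≈ 35.6991

Area = 35.7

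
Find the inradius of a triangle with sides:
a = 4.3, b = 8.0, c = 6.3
r = Area/s where s is the semi-perimeter.
s = (4.3 + 8.0 + 6.3)/2 = 18.6/2 = 9.3
Area = √(s(s−a)(s−b)(s−c)) = √(9.3·5·1.3·3) ≈ √181.35 ≈ 13.4666
r ≈ 13.4666/9.3 ≈ 1.44802

r = 1.448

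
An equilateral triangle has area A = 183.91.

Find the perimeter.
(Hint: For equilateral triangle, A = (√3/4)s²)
A = (√3/4)s²  ⇒  s² = 4A/√3 = 4·183.91/√3 = 735.64/1.73205 ≈ 424.722
s ≈ √424.722 ≈ 20.6088
Perimeter = 3s ≈ 3·20.6088 ≈ 61.8264

Perimeter = 61.83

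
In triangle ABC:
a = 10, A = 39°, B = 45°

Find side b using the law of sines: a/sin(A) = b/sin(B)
a/sin(A) = b/sin(B)  ⇒  b = a·sin(B)/sin(A) = 10·sin(45°)/sin(39°)
sin(45°) ≈ 0.707107, sin(39°) ≈ 0.62932
b ≈ 10·0.707107/0.62932 ≈ 7.07107/0.62932 ≈ 11.236

b = 11.24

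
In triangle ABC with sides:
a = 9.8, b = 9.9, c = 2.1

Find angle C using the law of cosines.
c² = a² + b² − 2ab·cos(C)  ⇒  cos(C) = (a² + b² − c²)/(2ab)
cos(C) = (9.8² + 9.9² − 2.1²)/(2·9.8·9.9) = (96.04 + 98.01 − 4.41)/194.04 = 189.64/194.04 ≈ 0.977324
C = arccos(0.977324) ≈ 12.2248°

C = 12.22°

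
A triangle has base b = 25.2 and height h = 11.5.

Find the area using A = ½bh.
A = ½·b·h = ½·25.2·11.5 = ½·289.8 = 144.9

Area = 144.9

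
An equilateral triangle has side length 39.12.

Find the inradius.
r = Area/s with s the semi-perimeter.
Area = (√3/4)·39.12² = (√3/4)·1530.3744 ≈ 0.433013·1530.3744 ≈ 662.672
s = 3·39.12/2 = 58.68
r ≈ 662.672/58.68 ≈ 11.293
(Equivalently r = side/(2√3) = 39.12/3.4641 ≈ 11.293.)

r = 11.29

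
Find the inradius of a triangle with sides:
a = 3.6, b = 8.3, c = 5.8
r = Area/s where s is the semi-perimeter.
s = (3.6 + 8.3 + 5.8)/2 = 17.7/2 = 8.85
Area = √(s(s−a)(s−b)(s−c)) = √(8.85·5.25·0.55·3.05) ≈ √77.9408 ≈ 8.82841
r ≈ 8.82841/8.85 ≈ 0.997561

r = 0.9976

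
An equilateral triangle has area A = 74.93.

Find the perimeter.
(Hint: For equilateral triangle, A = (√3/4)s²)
A = (√3/4)s²  ⇒  s² = 4A/√3 = 4·74.93/√3 = 299.72/1.73205 ≈ 173.043
s ≈ √173.043 ≈ 13.1546
Perimeter = 3s ≈ 3·13.1546 ≈ 39.4638

Perimeter = 39.46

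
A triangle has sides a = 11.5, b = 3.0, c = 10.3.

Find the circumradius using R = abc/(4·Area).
First find the area with Heron's formula.
s = (11.5 + 3.0 + 10.3)/2 = 12.4
Area = √(s(s−a)(s−b)(s−c)) = √(12.4·0.9·9.4·2.1) ≈ √220.298 ≈ 14.8425
abc = 11.5·3.0·10.3 = 355.35
R = abc/(4·Area) ≈ 355.35/(4·14.8425) = 355.35/59.3698 ≈ 5.98537

R = 5.985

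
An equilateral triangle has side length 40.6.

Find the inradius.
r = Area/s with s the semi-perimeter.
Area = (√3/4)·40.6² = (√3/4)·1648.36 ≈ 0.433013·1648.36 ≈ 713.761
s = 3·40.6/2 = 60.9
r ≈ 713.761/60.9 ≈ 11.7202
(Equivalently r = side/(2√3) = 40.6/3.4641 ≈ 11.7202.)

r = 11.72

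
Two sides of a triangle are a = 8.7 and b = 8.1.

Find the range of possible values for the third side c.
Triangle inequality: |a − b| < c < a + b
|a − b| = |8.7 − 8.1| = 0.6
a + b = 8.7 + 8.1 = 16.8

0.6 < c < 16.8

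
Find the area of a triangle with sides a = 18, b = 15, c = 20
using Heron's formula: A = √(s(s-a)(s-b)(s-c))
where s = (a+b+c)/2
s = (18 + 15 + 20)/2 = 53/2 = 26.5
s − a = 8.5, s − b = 11.5, s − c = 6.5
s(s−a)(s−b)(s−c) = 26.5·8.5·11.5·6.5 = 16837.4375
Area = √16837.4375 ≈ 129.759

s = 26.5, Area = 129.8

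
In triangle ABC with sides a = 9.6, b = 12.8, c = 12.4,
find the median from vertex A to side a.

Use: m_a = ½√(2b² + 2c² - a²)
m_a = ½√(2·12.8² + 2·12.4² − 9.6²) = ½√(2·163.84 + 2·153.76 − 92.16) = ½√(327.68 + 307.52 − 92.16) = ½√543.04
√543.04 ≈ 23.3032, so m_a ≈ 11.6516

m_a = 11.65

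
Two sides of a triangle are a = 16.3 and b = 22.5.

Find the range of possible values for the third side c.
Triangle inequality: |a − b| < c < a + b
|a − b| = |16.3 − 22.5| = 6.2
a + b = 16.3 + 22.5 = 38.8

6.2 < c < 38.8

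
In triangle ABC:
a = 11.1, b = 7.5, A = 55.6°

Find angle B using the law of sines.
a/sin(A) = b/sin(B)  ⇒  sin(B) = b·sin(A)/a = 7.5·sin(55.6°)/11.1
sin(55.6°) ≈ 0.825113
sin(B) ≈ 7.5·0.825113/11.1 ≈ 6.18835/11.1 ≈ 0.557509
B = arcsin(0.557509) ≈ 33.8837°
(Since b ≤ a we need B ≤ A, so the obtuse alternative 180° − 33.8837° ≈ 146.116° is rejected.)

B = 33.88°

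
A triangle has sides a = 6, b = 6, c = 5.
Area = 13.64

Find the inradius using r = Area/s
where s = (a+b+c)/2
s = (6 + 6 + 5)/2 = 17/2 = 8.5
r = Area/s = 13.64/8.5 ≈ 1.60471

r = 1.605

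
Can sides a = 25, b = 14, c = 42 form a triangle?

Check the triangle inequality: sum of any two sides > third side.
a + b vs c: 25 + 14 = 39 ≤ 42  ✗
a + c vs b: 25 + 42 = 67 > 14  ✓
b + c vs a: 14 + 42 = 56 > 25  ✓

No: 25 + 14 = 39 is not > 42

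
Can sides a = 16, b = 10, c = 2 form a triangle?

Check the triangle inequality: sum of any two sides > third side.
a + b vs c: 16 + 10 = 26 > 2  ✓
a + c vs b: 16 + 2 = 18 > 10  ✓
b + c vs a: 10 + 2 = 12 ≤ 16  ✗

No: 10 + 2 = 12 is not > 16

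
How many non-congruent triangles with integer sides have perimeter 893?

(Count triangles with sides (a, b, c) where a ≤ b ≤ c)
Let a ≤ b ≤ c with a + b + c = 893. The only binding inequality is a + b > c, i.e. 893 − c > c, so c < 893/2; and c ≥ 893/3 since c is the largest side.
So 298 ≤ c ≤ 446. For each c, b runs from ⌈(893 − c)/2⌉ up to c (then a = 893 − b − c satisfies 1 ≤ a ≤ b automatically), giving c − ⌈(893 − c)/2⌉ + 1 choices.
Summing over c: 1 + 3 + 4 + 6 + … + 222 + 223  (149 terms, c = 298, …, 446) = 16725
Check (closed form: nearest integer to p²/48 for even p, (p+3)²/48 for odd p): (893+3)²/48 = 896²/48 = 802816/48 ≈ 16725.33 → 16725

16725 triangles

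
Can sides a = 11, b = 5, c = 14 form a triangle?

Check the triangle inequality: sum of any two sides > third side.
a + b vs c: 11 + 5 = 16 > 14  ✓
a + c vs b: 11 + 14 = 25 > 5  ✓
b + c vs a: 5 + 14 = 19 > 11  ✓

Yes, triangle inequality satisfied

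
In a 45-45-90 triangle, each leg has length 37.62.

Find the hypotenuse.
In a 45-45-90 triangle the sides are in ratio 1 : 1 : √2, so hypotenuse = leg·√2.
Hypotenuse = 37.62·√2 ≈ 37.62·1.41421 ≈ 53.2027

Hypotenuse = 37.62√2 = 53.2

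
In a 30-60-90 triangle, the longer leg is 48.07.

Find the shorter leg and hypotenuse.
In a 30-60-90 triangle the sides are in ratio 1 : √3 : 2, so short leg = long leg/√3 and hypotenuse = 2·(short leg).
Short leg = 48.07/√3 ≈ 48.07/1.73205 ≈ 27.7532
Hypotenuse = 2·27.7532 ≈ 55.5065

Short leg = 27.75, Hypotenuse = 55.51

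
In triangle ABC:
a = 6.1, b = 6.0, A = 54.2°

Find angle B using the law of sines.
a/sin(A) = b/sin(B)  ⇒  sin(B) = b·sin(A)/a = 6.0·sin(54.2°)/6.1
sin(54.2°) ≈ 0.811064
sin(B) ≈ 6.0·0.811064/6.1 ≈ 4.86638/6.1 ≈ 0.797768
B = arcsin(0.797768) ≈ 52.9175°
(Since b ≤ a we need B ≤ A, so the obtuse alternative 180° − 52.9175° ≈ 127.083° is rejected.)

B = 52.92°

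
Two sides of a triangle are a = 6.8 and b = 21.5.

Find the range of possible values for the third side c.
Triangle inequality: |a − b| < c < a + b
|a − b| = |6.8 − 21.5| = 14.7
a + b = 6.8 + 21.5 = 28.3

14.7 < c < 28.3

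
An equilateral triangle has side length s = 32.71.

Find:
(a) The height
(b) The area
(a) The height splits the triangle into two 30-60-90 halves: h = s·√3/2 = 32.71·1.73205/2 ≈ 56.6554/2 ≈ 28.3277
(b) Area = (√3/4)·s² = (√3/4)·32.71² = (√3/4)·1069.9441 ≈ 0.433013·1069.9441 ≈ 463.299

Height = 28.33, Area = 463.3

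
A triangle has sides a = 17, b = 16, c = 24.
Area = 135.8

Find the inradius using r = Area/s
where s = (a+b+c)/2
s = (17 + 16 + 24)/2 = 57/2 = 28.5
r = Area/s = 135.8/28.5 ≈ 4.76491

r = 4.765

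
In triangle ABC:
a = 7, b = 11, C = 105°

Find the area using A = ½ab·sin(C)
A = ½·a·b·sin(C) = ½·7·11·sin(105°)
sin(105°) ≈ 0.965926
A ≈ ½·77·0.965926 = 38.5·0.965926 ≈ 37.1881

Area = 37.19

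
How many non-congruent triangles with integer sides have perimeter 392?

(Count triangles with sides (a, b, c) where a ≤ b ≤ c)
Let a ≤ b ≤ c with a + b + c = 392. The only binding inequality is a + b > c, i.e. 392 − c > c, so c < 392/2; and c ≥ 392/3 since c is the largest side.
So 131 ≤ c ≤ 195. For each c, b runs from ⌈(392 − c)/2⌉ up to c (then a = 392 − b − c satisfies 1 ≤ a ≤ b automatically), giving c − ⌈(392 − c)/2⌉ + 1 choices.
Summing over c: 1 + 3 + 4 + 6 + … + 96 + 97  (65 terms, c = 131, …, 195) = 3201
Check (closed form: nearest integer to p²/48 for even p, (p+3)²/48 for odd p): 392²/48 = 153664/48 ≈ 3201.33 → 3201

3201 triangles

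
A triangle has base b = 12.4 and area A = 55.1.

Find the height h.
A = ½·b·h  ⇒  h = 2A/b = 2·55.1/12.4 = 110.2/12.4 ≈ 8.8871

h = 8.887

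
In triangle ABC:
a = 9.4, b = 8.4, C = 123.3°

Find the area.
Two sides and the included angle (SAS): A = ½·a·b·sin(C) = ½·9.4·8.4·sin(123.3°)
sin(123.3°) ≈ 0.835807
A ≈ ½·78.96·0.835807 = 39.48·0.835807 ≈ 32.9977

Area = 33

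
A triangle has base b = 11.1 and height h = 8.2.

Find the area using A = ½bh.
A = ½·b·h = ½·11.1·8.2 = ½·91.02 = 45.51

Area = 45.51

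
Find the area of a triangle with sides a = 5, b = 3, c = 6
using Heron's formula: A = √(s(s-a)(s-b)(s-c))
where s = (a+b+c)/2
s = (5 + 3 + 6)/2 = 14/2 = 7
s − a = 2, s − b = 4, s − c = 1
s(s−a)(s−b)(s−c) = 7·2·4·1 = 56
Area = √56 ≈ 7.48331

s = 7.0, Area = 7.483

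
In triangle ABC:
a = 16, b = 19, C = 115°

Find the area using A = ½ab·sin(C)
A = ½·a·b·sin(C) = ½·16·19·sin(115°)
sin(115°) ≈ 0.906308
A ≈ ½·304·0.906308 = 152·0.906308 ≈ 137.759

Area = 137.8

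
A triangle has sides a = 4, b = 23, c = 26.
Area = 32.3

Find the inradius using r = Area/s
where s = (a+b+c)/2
s = (4 + 23 + 26)/2 = 53/2 = 26.5
r = Area/s = 32.3/26.5 ≈ 1.21887

r = 1.219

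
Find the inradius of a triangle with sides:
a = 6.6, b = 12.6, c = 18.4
r = Area/s where s is the semi-perimeter.
s = (6.6 + 12.6 + 18.4)/2 = 37.6/2 = 18.8
Area = √(s(s−a)(s−b)(s−c)) = √(18.8·12.2·6.2·0.4) ≈ √568.813 ≈ 23.8498
r ≈ 23.8498/18.8 ≈ 1.26861

r = 1.269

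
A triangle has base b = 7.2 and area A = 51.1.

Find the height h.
A = ½·b·h  ⇒  h = 2A/b = 2·51.1/7.2 = 102.2/7.2 ≈ 14.1944

h = 14.19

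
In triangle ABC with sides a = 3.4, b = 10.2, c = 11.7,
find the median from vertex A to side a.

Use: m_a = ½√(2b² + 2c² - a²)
m_a = ½√(2·10.2² + 2·11.7² − 3.4²) = ½√(2·104.04 + 2·136.89 − 11.56) = ½√(208.08 + 273.78 − 11.56) = ½√470.3
√470.3 ≈ 21.6864, so m_a ≈ 10.8432

m_a = 10.84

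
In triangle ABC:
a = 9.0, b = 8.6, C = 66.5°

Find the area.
Two sides and the included angle (SAS): A = ½·a·b·sin(C) = ½·9.0·8.6·sin(66.5°)
sin(66.5°) ≈ 0.91706
A ≈ ½·77.4·0.91706 = 38.7·0.91706 ≈ 35.4902

Area = 35.49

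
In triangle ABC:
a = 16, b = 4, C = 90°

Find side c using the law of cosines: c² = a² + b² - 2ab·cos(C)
c² = 16² + 4² − 2·16·4·cos(90°)
cos(90°) ≈ 0
c² ≈ 256 + 16 − 128·(0) ≈ 272 − 0 ≈ 272
c ≈ √272 ≈ 16.4924

c = 16.49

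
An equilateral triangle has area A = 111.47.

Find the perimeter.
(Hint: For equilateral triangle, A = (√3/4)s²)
A = (√3/4)s²  ⇒  s² = 4A/√3 = 4·111.47/√3 = 445.88/1.73205 ≈ 257.429
s ≈ √257.429 ≈ 16.0446
Perimeter = 3s ≈ 3·16.0446 ≈ 48.1338

Perimeter = 48.13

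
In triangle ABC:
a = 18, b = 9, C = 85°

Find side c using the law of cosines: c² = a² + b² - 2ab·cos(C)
c² = 18² + 9² − 2·18·9·cos(85°)
cos(85°) ≈ 0.0871557
c² ≈ 324 + 81 − 324·(0.0871557) ≈ 405 − 28.2385 ≈ 376.762
c ≈ √376.762 ≈ 19.4103

c = 19.41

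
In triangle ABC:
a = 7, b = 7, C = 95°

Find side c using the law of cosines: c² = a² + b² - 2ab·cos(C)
c² = 7² + 7² − 2·7·7·cos(95°)
cos(95°) ≈ -0.0871557
c² ≈ 49 + 49 − 98·(-0.0871557) ≈ 98 + 8.54126 ≈ 106.541
c ≈ √106.541 ≈ 10.3219

c = 10.32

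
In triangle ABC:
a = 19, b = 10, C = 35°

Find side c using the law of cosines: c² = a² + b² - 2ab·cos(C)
c² = 19² + 10² − 2·19·10·cos(35°)
cos(35°) ≈ 0.819152
c² ≈ 361 + 100 − 380·(0.819152) ≈ 461 − 311.278 ≈ 149.722
c ≈ √149.722 ≈ 12.2361

c = 12.24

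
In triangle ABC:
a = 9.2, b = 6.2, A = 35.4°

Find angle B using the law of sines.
a/sin(A) = b/sin(B)  ⇒  sin(B) = b·sin(A)/a = 6.2·sin(35.4°)/9.2
sin(35.4°) ≈ 0.579281
sin(B) ≈ 6.2·0.579281/9.2 ≈ 3.59154/9.2 ≈ 0.390385
B = arcsin(0.390385) ≈ 22.9785°
(Since b ≤ a we need B ≤ A, so the obtuse alternative 180° − 22.9785° ≈ 157.022° is rejected.)

B = 22.98°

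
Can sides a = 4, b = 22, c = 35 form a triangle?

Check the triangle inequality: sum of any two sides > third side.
a + b vs c: 4 + 22 = 26 ≤ 35  ✗
a + c vs b: 4 + 35 = 39 > 22  ✓
b + c vs a: 22 + 35 = 57 > 4  ✓

No: 4 + 22 = 26 is not > 35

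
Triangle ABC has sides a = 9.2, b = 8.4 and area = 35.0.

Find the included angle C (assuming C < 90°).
Area = ½·a·b·sin(C)  ⇒  sin(C) = 2·Area/(a·b) = 2·35.0/(9.2·8.4) = 70/77.28 ≈ 0.905797
C = arcsin(0.905797) ≈ 64.9309° (taking the acute solution since C < 90°)

C = 64.93°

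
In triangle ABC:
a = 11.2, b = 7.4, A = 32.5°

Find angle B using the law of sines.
a/sin(A) = b/sin(B)  ⇒  sin(B) = b·sin(A)/a = 7.4·sin(32.5°)/11.2
sin(32.5°) ≈ 0.5373
sin(B) ≈ 7.4·0.5373/11.2 ≈ 3.97602/11.2 ≈ 0.355002
B = arcsin(0.355002) ≈ 20.7935°
(Since b ≤ a we need B ≤ A, so the obtuse alternative 180° − 20.7935° ≈ 159.206° is rejected.)

B = 20.79°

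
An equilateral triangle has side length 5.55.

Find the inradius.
r = Area/s with s the semi-perimeter.
Area = (√3/4)·5.55² = (√3/4)·30.8025 ≈ 0.433013·30.8025 ≈ 13.3379
s = 3·5.55/2 = 8.325
r ≈ 13.3379/8.325 ≈ 1.60215
(Equivalently r = side/(2√3) = 5.55/3.4641 ≈ 1.60215.)

r = 1.602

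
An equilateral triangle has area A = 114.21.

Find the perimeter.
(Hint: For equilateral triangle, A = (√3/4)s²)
A = (√3/4)s²  ⇒  s² = 4A/√3 = 4·114.21/√3 = 456.84/1.73205 ≈ 263.757
s ≈ √263.757 ≈ 16.2406
Perimeter = 3s ≈ 3·16.2406 ≈ 48.7218

Perimeter = 48.72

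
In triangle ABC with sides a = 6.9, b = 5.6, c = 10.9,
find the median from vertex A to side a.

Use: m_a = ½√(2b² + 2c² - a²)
m_a = ½√(2·5.6² + 2·10.9² − 6.9²) = ½√(2·31.36 + 2·118.81 − 47.61) = ½√(62.72 + 237.62 − 47.61) = ½√252.73
√252.73 ≈ 15.8975, so m_a ≈ 7.94874

m_a = 7.949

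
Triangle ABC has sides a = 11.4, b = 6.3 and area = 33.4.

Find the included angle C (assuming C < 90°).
Area = ½·a·b·sin(C)  ⇒  sin(C) = 2·Area/(a·b) = 2·33.4/(11.4·6.3) = 66.8/71.82 ≈ 0.930103
C = arcsin(0.930103) ≈ 68.4509° (taking the acute solution since C < 90°)

C = 68.45°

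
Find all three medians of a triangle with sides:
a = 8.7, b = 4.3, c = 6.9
Median formula: m_a = ½√(2b² + 2c² − a²) (and cyclically). a² = 75.69, b² = 18.49, c² = 47.61.
m_a = ½√(2·18.49 + 2·47.61 − 75.69) = ½√56.51 ≈ ½·7.51731 ≈ 3.75866
m_b = ½√(2·75.69 + 2·47.61 − 18.49) = ½√228.11 ≈ ½·15.1033 ≈ 7.55166
m_c = ½√(2·75.69 + 2·18.49 − 47.61) = ½√140.75 ≈ ½·11.8638 ≈ 5.93191

m_a = 3.759, m_b = 7.552, m_c = 5.932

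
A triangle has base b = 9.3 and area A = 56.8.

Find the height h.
A = ½·b·h  ⇒  h = 2A/b = 2·56.8/9.3 = 113.6/9.3 ≈ 12.2151

h = 12.22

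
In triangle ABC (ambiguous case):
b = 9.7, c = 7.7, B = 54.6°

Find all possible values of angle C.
b/sin(B) = c/sin(C)  ⇒  sin(C) = c·sin(B)/b = 7.7·sin(54.6°)/9.7
sin(54.6°) ≈ 0.815128
sin(C) ≈ 7.7·0.815128/9.7 ≈ 6.27648/9.7 ≈ 0.64706
Candidate 1: C₁ = arcsin(0.64706) ≈ 40.3203°  →  A = 180° − 54.6° − 40.3203° ≈ 85.0797° > 0, valid
Candidate 2: C₂ = 180° − C₁ ≈ 139.68°  →  A = 180° − 54.6° − 139.68° ≈ -14.2797° ≤ 0, not a valid triangle

C = 40.32° (one solution)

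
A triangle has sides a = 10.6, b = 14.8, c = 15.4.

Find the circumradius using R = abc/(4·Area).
First find the area with Heron's formula.
s = (10.6 + 14.8 + 15.4)/2 = 20.4
Area = √(s(s−a)(s−b)(s−c)) = √(20.4·9.8·5.6·5) ≈ √5597.76 ≈ 74.8182
abc = 10.6·14.8·15.4 = 2415.952
R = abc/(4·Area) ≈ 2415.952/(4·74.8182) = 2415.952/299.273 ≈ 8.07274

R = 8.073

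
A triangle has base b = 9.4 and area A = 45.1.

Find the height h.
A = ½·b·h  ⇒  h = 2A/b = 2·45.1/9.4 = 90.2/9.4 ≈ 9.59574

h = 9.596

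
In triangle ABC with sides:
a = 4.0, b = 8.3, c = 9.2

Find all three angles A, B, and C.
Law of cosines for each angle (a² = 16, b² = 68.89, c² = 84.64):
cos(A) = (b² + c² − a²)/(2bc) = (68.89 + 84.64 − 16)/(2·8.3·9.2) = 137.53/152.72 ≈ 0.900537  ⇒  A ≈ 25.7713°
cos(B) = (a² + c² − b²)/(2ac) = (16 + 84.64 − 68.89)/(2·4.0·9.2) = 31.75/73.6 ≈ 0.431386  ⇒  B ≈ 64.4445°
cos(C) = (a² + b² − c²)/(2ab) = (16 + 68.89 − 84.64)/(2·4.0·8.3) = 0.25/66.4 ≈ 0.00376506  ⇒  C ≈ 89.7843°
Check: A + B + C ≈ 180°

A = 25.77°, B = 64.44°, C = 89.78°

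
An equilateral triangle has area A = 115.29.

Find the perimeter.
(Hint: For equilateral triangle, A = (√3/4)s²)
A = (√3/4)s²  ⇒  s² = 4A/√3 = 4·115.29/√3 = 461.16/1.73205 ≈ 266.251
s ≈ √266.251 ≈ 16.3172
Perimeter = 3s ≈ 3·16.3172 ≈ 48.9516

Perimeter = 48.95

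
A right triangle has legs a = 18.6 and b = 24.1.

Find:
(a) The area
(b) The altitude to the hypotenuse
(a) The legs are perpendicular, so Area = ½·a·b = ½·18.6·24.1 = ½·448.26 = 224.13
(b) Hypotenuse c = √(a² + b²) = √(345.96 + 580.81) = √926.77 ≈ 30.4429
    Area = ½·c·h_c  ⇒  h_c = 2·Area/c = 448.26/30.4429 ≈ 14.7246

Area = 224.13, h_c = 14.72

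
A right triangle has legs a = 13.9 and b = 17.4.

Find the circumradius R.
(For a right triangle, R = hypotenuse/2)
Hypotenuse c = √(a² + b²) = √(193.21 + 302.76) = √495.97 ≈ 22.2704
R = c/2 ≈ 22.2704/2 ≈ 11.1352

R = 11.14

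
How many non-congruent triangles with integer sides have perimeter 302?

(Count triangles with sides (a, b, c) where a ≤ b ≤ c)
Let a ≤ b ≤ c with a + b + c = 302. The only binding inequality is a + b > c, i.e. 302 − c > c, so c < 302/2; and c ≥ 302/3 since c is the largest side.
So 101 ≤ c ≤ 150. For each c, b runs from ⌈(302 − c)/2⌉ up to c (then a = 302 − b − c satisfies 1 ≤ a ≤ b automatically), giving c − ⌈(302 − c)/2⌉ + 1 choices.
Summing over c: 1 + 3 + 4 + 6 + … + 73 + 75  (50 terms, c = 101, …, 150) = 1900
Check (closed form: nearest integer to p²/48 for even p, (p+3)²/48 for odd p): 302²/48 = 91204/48 ≈ 1900.08 → 1900

1900 triangles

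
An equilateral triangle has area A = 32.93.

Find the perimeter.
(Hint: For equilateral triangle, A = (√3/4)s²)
A = (√3/4)s²  ⇒  s² = 4A/√3 = 4·32.93/√3 = 131.72/1.73205 ≈ 76.0486
s ≈ √76.0486 ≈ 8.72058
Perimeter = 3s ≈ 3·8.72058 ≈ 26.1618

Perimeter = 26.16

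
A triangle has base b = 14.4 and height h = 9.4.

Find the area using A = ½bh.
A = ½·b·h = ½·14.4·9.4 = ½·135.36 = 67.68

Area = 67.68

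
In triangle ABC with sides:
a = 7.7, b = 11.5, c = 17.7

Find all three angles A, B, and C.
Law of cosines for each angle (a² = 59.29, b² = 132.25, c² = 313.29):
cos(A) = (b² + c² − a²)/(2bc) = (132.25 + 313.29 − 59.29)/(2·11.5·17.7) = 386.25/407.1 ≈ 0.948784  ⇒  A ≈ 18.4167°
cos(B) = (a² + c² − b²)/(2ac) = (59.29 + 313.29 − 132.25)/(2·7.7·17.7) = 240.33/272.58 ≈ 0.881686  ⇒  B ≈ 28.1536°
cos(C) = (a² + b² − c²)/(2ab) = (59.29 + 132.25 − 313.29)/(2·7.7·11.5) = -121.75/177.1 ≈ -0.687465  ⇒  C ≈ 133.43°
Check: A + B + C ≈ 180°

A = 18.42°, B = 28.15°, C = 133.4°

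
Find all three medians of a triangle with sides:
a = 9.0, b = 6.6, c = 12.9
Median formula: m_a = ½√(2b² + 2c² − a²) (and cyclically). a² = 81, b² = 43.56, c² = 166.41.
m_a = ½√(2·43.56 + 2·166.41 − 81) = ½√338.94 ≈ ½·18.4103 ≈ 9.20516
m_b = ½√(2·81 + 2·166.41 − 43.56) = ½√451.26 ≈ ½·21.2429 ≈ 10.6214
m_c = ½√(2·81 + 2·43.56 − 166.41) = ½√82.71 ≈ ½·9.0945 ≈ 4.54725

m_a = 9.205, m_b = 10.62, m_c = 4.547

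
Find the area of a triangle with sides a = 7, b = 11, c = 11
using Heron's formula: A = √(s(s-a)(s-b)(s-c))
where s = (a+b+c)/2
s = (7 + 11 + 11)/2 = 29/2 = 14.5
s − a = 7.5, s − b = 3.5, s − c = 3.5
s(s−a)(s−b)(s−c) = 14.5·7.5·3.5·3.5 = 1332.1875
Area = √1332.1875 ≈ 36.4991

s = 14.5, Area = 36.5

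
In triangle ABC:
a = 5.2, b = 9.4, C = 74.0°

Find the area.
Two sides and the included angle (SAS): A = ½·a·b·sin(C) = ½·5.2·9.4·sin(74.0°)
sin(74.0°) ≈ 0.961262
A ≈ ½·48.88·0.961262 = 24.44·0.961262 ≈ 23.4932

Area = 23.49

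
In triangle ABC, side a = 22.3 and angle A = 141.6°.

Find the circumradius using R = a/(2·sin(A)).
R = a/(2·sin(A)) = 22.3/(2·sin(141.6°))
sin(141.6°) ≈ 0.621148
R ≈ 22.3/(2·0.621148) = 22.3/1.2423 ≈ 17.9506

R = 17.95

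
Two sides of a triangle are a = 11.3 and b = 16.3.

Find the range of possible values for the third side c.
Triangle inequality: |a − b| < c < a + b
|a − b| = |11.3 − 16.3| = 5
a + b = 11.3 + 16.3 = 27.6

5 < c < 27.6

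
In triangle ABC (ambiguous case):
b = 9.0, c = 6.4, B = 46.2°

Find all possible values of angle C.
b/sin(B) = c/sin(C)  ⇒  sin(C) = c·sin(B)/b = 6.4·sin(46.2°)/9.0
sin(46.2°) ≈ 0.72176
sin(C) ≈ 6.4·0.72176/9.0 ≈ 4.61927/9.0 ≈ 0.513252
Candidate 1: C₁ = arcsin(0.513252) ≈ 30.8807°  →  A = 180° − 46.2° − 30.8807° ≈ 102.919° > 0, valid
Candidate 2: C₂ = 180° − C₁ ≈ 149.119°  →  A = 180° − 46.2° − 149.119° ≈ -15.3193° ≤ 0, not a valid triangle

C = 30.88° (one solution)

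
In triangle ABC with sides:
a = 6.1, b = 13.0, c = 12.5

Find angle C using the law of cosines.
c² = a² + b² − 2ab·cos(C)  ⇒  cos(C) = (a² + b² − c²)/(2ab)
cos(C) = (6.1² + 13.0² − 12.5²)/(2·6.1·13.0) = (37.21 + 169 − 156.25)/158.6 = 49.96/158.6 ≈ 0.315006
C = arccos(0.315006) ≈ 71.6388°

C = 71.64°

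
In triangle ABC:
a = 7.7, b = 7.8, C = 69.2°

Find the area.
Two sides and the included angle (SAS): A = ½·a·b·sin(C) = ½·7.7·7.8·sin(69.2°)
sin(69.2°) ≈ 0.934826
A ≈ ½·60.06·0.934826 = 30.03·0.934826 ≈ 28.0728

Area = 28.07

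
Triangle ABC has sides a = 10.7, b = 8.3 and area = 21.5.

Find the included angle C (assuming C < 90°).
Area = ½·a·b·sin(C)  ⇒  sin(C) = 2·Area/(a·b) = 2·21.5/(10.7·8.3) = 43/88.81 ≈ 0.48418
C = arcsin(0.48418) ≈ 28.9587° (taking the acute solution since C < 90°)

C = 28.96°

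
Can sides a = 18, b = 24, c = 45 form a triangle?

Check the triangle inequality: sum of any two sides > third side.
a + b vs c: 18 + 24 = 42 ≤ 45  ✗
a + c vs b: 18 + 45 = 63 > 24  ✓
b + c vs a: 24 + 45 = 69 > 18  ✓

No: 18 + 24 = 42 is not > 45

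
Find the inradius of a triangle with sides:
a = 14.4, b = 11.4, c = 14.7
r = Area/s where s is the semi-perimeter.
s = (14.4 + 11.4 + 14.7)/2 = 40.5/2 = 20.25
Area = √(s(s−a)(s−b)(s−c)) = √(20.25·5.85·8.85·5.55) ≈ √5818.58 ≈ 76.2796
r ≈ 76.2796/20.25 ≈ 3.7669

r = 3.767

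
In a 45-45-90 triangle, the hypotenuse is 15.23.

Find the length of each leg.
In a 45-45-90 triangle hypotenuse = leg·√2, so leg = hypotenuse/√2.
Leg = 15.23/√2 ≈ 15.23/1.41421 ≈ 10.7692

Each leg = 10.77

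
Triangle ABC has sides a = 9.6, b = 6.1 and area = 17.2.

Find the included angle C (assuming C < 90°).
Area = ½·a·b·sin(C)  ⇒  sin(C) = 2·Area/(a·b) = 2·17.2/(9.6·6.1) = 34.4/58.56 ≈ 0.587432
C = arcsin(0.587432) ≈ 35.975° (taking the acute solution since C < 90°)

C = 35.97°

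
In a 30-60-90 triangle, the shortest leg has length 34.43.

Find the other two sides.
In a 30-60-90 triangle the sides are in ratio 1 : √3 : 2 (short leg : long leg : hypotenuse).
Long leg = 34.43·√3 ≈ 34.43·1.73205 ≈ 59.6345
Hypotenuse = 2·34.43 = 68.86

Long leg = 34.43√3 = 59.63, Hypotenuse = 68.86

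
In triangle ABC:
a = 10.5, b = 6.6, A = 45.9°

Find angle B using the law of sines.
a/sin(A) = b/sin(B)  ⇒  sin(B) = b·sin(A)/a = 6.6·sin(45.9°)/10.5
sin(45.9°) ≈ 0.718126
sin(B) ≈ 6.6·0.718126/10.5 ≈ 4.73963/10.5 ≈ 0.451394
B = arcsin(0.451394) ≈ 26.8331°
(Since b ≤ a we need B ≤ A, so the obtuse alternative 180° − 26.8331° ≈ 153.167° is rejected.)

B = 26.83°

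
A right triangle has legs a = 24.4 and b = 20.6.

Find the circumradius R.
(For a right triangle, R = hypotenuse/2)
Hypotenuse c = √(a² + b²) = √(595.36 + 424.36) = √1019.72 ≈ 31.9331
R = c/2 ≈ 31.9331/2 ≈ 15.9665

R = 15.97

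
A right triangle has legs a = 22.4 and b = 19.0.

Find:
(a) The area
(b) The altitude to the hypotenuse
(a) The legs are perpendicular, so Area = ½·a·b = ½·22.4·19.0 = ½·425.6 = 212.8
(b) Hypotenuse c = √(a² + b²) = √(501.76 + 361) = √862.76 ≈ 29.3728
    Area = ½·c·h_c  ⇒  h_c = 2·Area/c = 425.6/29.3728 ≈ 14.4896

Area = 212.8, h_c = 14.49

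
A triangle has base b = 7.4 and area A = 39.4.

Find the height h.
A = ½·b·h  ⇒  h = 2A/b = 2·39.4/7.4 = 78.8/7.4 ≈ 10.6486

h = 10.65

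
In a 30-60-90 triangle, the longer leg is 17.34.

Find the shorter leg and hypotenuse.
In a 30-60-90 triangle the sides are in ratio 1 : √3 : 2, so short leg = long leg/√3 and hypotenuse = 2·(short leg).
Short leg = 17.34/√3 ≈ 17.34/1.73205 ≈ 10.0113
Hypotenuse = 2·10.0113 ≈ 20.0225

Short leg = 10.01, Hypotenuse = 20.02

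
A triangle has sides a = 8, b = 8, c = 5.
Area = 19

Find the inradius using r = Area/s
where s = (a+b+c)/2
s = (8 + 8 + 5)/2 = 21/2 = 10.5
r = Area/s = 19/10.5 ≈ 1.80952

r = 1.81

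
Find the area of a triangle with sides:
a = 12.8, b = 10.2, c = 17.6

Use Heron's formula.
s = (12.8 + 10.2 + 17.6)/2 = 40.6/2 = 20.3
s − a = 7.5, s − b = 10.1, s − c = 2.7
s(s−a)(s−b)(s−c) = 20.3·7.5·10.1·2.7 ≈ 4151.86
Area = √4151.86 ≈ 64.4349

Area = 64.43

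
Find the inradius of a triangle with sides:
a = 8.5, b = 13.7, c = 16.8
r = Area/s where s is the semi-perimeter.
s = (8.5 + 13.7 + 16.8)/2 = 39/2 = 19.5
Area = √(s(s−a)(s−b)(s−c)) = √(19.5·11·5.8·2.7) ≈ √3359.07 ≈ 57.9575
r ≈ 57.9575/19.5 ≈ 2.97218

r = 2.972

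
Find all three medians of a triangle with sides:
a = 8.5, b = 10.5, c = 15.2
Median formula: m_a = ½√(2b² + 2c² − a²) (and cyclically). a² = 72.25, b² = 110.25, c² = 231.04.
m_a = ½√(2·110.25 + 2·231.04 − 72.25) = ½√610.33 ≈ ½·24.7049 ≈ 12.3524
m_b = ½√(2·72.25 + 2·231.04 − 110.25) = ½√496.33 ≈ ½·22.2785 ≈ 11.1392
m_c = ½√(2·72.25 + 2·110.25 − 231.04) = ½√133.96 ≈ ½·11.5741 ≈ 5.78705

m_a = 12.35, m_b = 11.14, m_c = 5.787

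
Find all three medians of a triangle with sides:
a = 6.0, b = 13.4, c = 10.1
Median formula: m_a = ½√(2b² + 2c² − a²) (and cyclically). a² = 36, b² = 179.56, c² = 102.01.
m_a = ½√(2·179.56 + 2·102.01 − 36) = ½√527.14 ≈ ½·22.9595 ≈ 11.4798
m_b = ½√(2·36 + 2·102.01 − 179.56) = ½√96.46 ≈ ½·9.82141 ≈ 4.9107
m_c = ½√(2·36 + 2·179.56 − 102.01) = ½√329.11 ≈ ½·18.1414 ≈ 9.07069

m_a = 11.48, m_b = 4.911, m_c = 9.071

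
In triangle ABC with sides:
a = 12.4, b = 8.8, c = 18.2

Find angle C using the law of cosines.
c² = a² + b² − 2ab·cos(C)  ⇒  cos(C) = (a² + b² − c²)/(2ab)
cos(C) = (12.4² + 8.8² − 18.2²)/(2·12.4·8.8) = (153.76 + 77.44 − 331.24)/218.24 = -100.04/218.24 ≈ -0.458394
C = arccos(-0.458394) ≈ 117.284°

C = 117.3°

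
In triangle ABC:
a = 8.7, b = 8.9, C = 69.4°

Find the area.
Two sides and the included angle (SAS): A = ½·a·b·sin(C) = ½·8.7·8.9·sin(69.4°)
sin(69.4°) ≈ 0.93606
A ≈ ½·77.43·0.93606 = 38.715·0.93606 ≈ 36.2395

Area = 36.24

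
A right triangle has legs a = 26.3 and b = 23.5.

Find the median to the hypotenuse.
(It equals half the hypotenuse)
Hypotenuse c = √(a² + b²) = √(691.69 + 552.25) = √1243.94 ≈ 35.2695
Median to hypotenuse = c/2 ≈ 35.2695/2 ≈ 17.6348

Median = 17.63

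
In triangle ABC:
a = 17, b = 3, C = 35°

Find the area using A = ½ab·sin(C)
A = ½·a·b·sin(C) = ½·17·3·sin(35°)
sin(35°) ≈ 0.573576
A ≈ ½·51·0.573576 = 25.5·0.573576 ≈ 14.6262

Area = 14.63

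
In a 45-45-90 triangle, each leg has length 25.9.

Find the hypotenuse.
In a 45-45-90 triangle the sides are in ratio 1 : 1 : √2, so hypotenuse = leg·√2.
Hypotenuse = 25.9·√2 ≈ 25.9·1.41421 ≈ 36.6281

Hypotenuse = 25.9√2 = 36.63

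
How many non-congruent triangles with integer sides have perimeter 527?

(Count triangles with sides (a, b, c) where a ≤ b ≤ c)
Let a ≤ b ≤ c with a + b + c = 527. The only binding inequality is a + b > c, i.e. 527 − c > c, so c < 527/2; and c ≥ 527/3 since c is the largest side.
So 176 ≤ c ≤ 263. For each c, b runs from ⌈(527 − c)/2⌉ up to c (then a = 527 − b − c satisfies 1 ≤ a ≤ b automatically), giving c − ⌈(527 − c)/2⌉ + 1 choices.
Summing over c: 1 + 3 + 4 + 6 + … + 130 + 132  (88 terms, c = 176, …, 263) = 5852
Check (closed form: nearest integer to p²/48 for even p, (p+3)²/48 for odd p): (527+3)²/48 = 530²/48 = 280900/48 ≈ 5852.08 → 5852

5852 triangles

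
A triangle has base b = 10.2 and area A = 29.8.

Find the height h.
A = ½·b·h  ⇒  h = 2A/b = 2·29.8/10.2 = 59.6/10.2 ≈ 5.84314

h = 5.843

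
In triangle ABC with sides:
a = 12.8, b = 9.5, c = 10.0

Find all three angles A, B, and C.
Law of cosines for each angle (a² = 163.84, b² = 90.25, c² = 100):
cos(A) = (b² + c² − a²)/(2bc) = (90.25 + 100 − 163.84)/(2·9.5·10.0) = 26.41/190 ≈ 0.139  ⇒  A ≈ 82.01°
cos(B) = (a² + c² − b²)/(2ac) = (163.84 + 100 − 90.25)/(2·12.8·10.0) = 173.59/256 ≈ 0.678086  ⇒  B ≈ 47.3057°
cos(C) = (a² + b² − c²)/(2ab) = (163.84 + 90.25 − 100)/(2·12.8·9.5) = 154.09/243.2 ≈ 0.633594  ⇒  C ≈ 50.6842°
Check: A + B + C ≈ 180°

A = 82.01°, B = 47.31°, C = 50.68°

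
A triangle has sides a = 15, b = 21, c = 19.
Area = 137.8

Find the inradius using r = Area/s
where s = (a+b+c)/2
s = (15 + 21 + 19)/2 = 55/2 = 27.5
r = Area/s = 137.8/27.5 ≈ 5.01091

r = 5.011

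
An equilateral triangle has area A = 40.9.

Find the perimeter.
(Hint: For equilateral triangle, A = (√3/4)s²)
A = (√3/4)s²  ⇒  s² = 4A/√3 = 4·40.9/√3 = 163.6/1.73205 ≈ 94.4545
s ≈ √94.4545 ≈ 9.71877
Perimeter = 3s ≈ 3·9.71877 ≈ 29.1563

Perimeter = 29.16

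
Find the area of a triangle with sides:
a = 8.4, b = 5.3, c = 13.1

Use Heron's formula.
s = (8.4 + 5.3 + 13.1)/2 = 26.8/2 = 13.4
s − a = 5, s − b = 8.1, s − c = 0.3
s(s−a)(s−b)(s−c) = 13.4·5·8.1·0.3 ≈ 162.81
Area = √162.81 ≈ 12.7597

Area = 12.76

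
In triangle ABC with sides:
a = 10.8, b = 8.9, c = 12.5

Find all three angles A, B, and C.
Law of cosines for each angle (a² = 116.64, b² = 79.21, c² = 156.25):
cos(A) = (b² + c² − a²)/(2bc) = (79.21 + 156.25 − 116.64)/(2·8.9·12.5) = 118.82/222.5 ≈ 0.534022  ⇒  A ≈ 57.7224°
cos(B) = (a² + c² − b²)/(2ac) = (116.64 + 156.25 − 79.21)/(2·10.8·12.5) = 193.68/270 ≈ 0.717333  ⇒  B ≈ 44.1652°
cos(C) = (a² + b² − c²)/(2ab) = (116.64 + 79.21 − 156.25)/(2·10.8·8.9) = 39.6/192.24 ≈ 0.205993  ⇒  C ≈ 78.1124°
Check: A + B + C ≈ 180°

A = 57.72°, B = 44.17°, C = 78.11°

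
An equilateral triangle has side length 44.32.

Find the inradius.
r = Area/s with s the semi-perimeter.
Area = (√3/4)·44.32² = (√3/4)·1964.2624 ≈ 0.433013·1964.2624 ≈ 850.551
s = 3·44.32/2 = 66.48
r ≈ 850.551/66.48 ≈ 12.7941
(Equivalently r = side/(2√3) = 44.32/3.4641 ≈ 12.7941.)

r = 12.79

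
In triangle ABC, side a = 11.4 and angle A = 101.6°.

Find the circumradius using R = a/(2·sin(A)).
R = a/(2·sin(A)) = 11.4/(2·sin(101.6°))
sin(101.6°) ≈ 0.979575
R ≈ 11.4/(2·0.979575) = 11.4/1.95915 ≈ 5.81885

R = 5.819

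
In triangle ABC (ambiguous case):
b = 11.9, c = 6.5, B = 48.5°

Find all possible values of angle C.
b/sin(B) = c/sin(C)  ⇒  sin(C) = c·sin(B)/b = 6.5·sin(48.5°)/11.9
sin(48.5°) ≈ 0.748956
sin(C) ≈ 6.5·0.748956/11.9 ≈ 4.86821/11.9 ≈ 0.409093
Candidate 1: C₁ = arcsin(0.409093) ≈ 24.1479°  →  A = 180° − 48.5° − 24.1479° ≈ 107.352° > 0, valid
Candidate 2: C₂ = 180° − C₁ ≈ 155.852°  →  A = 180° − 48.5° − 155.852° ≈ -24.3521° ≤ 0, not a valid triangle

C = 24.15° (one solution)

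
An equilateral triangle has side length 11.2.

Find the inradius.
r = Area/s with s the semi-perimeter.
Area = (√3/4)·11.2² = (√3/4)·125.44 ≈ 0.433013·125.44 ≈ 54.3171
s = 3·11.2/2 = 16.8
r ≈ 54.3171/16.8 ≈ 3.23316
(Equivalently r = side/(2√3) = 11.2/3.4641 ≈ 3.23316.)

r = 3.233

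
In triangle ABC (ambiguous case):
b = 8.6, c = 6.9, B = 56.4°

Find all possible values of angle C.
b/sin(B) = c/sin(C)  ⇒  sin(C) = c·sin(B)/b = 6.9·sin(56.4°)/8.6
sin(56.4°) ≈ 0.832921
sin(C) ≈ 6.9·0.832921/8.6 ≈ 5.74716/8.6 ≈ 0.668274
Candidate 1: C₁ = arcsin(0.668274) ≈ 41.934°  →  A = 180° − 56.4° − 41.934° ≈ 81.666° > 0, valid
Candidate 2: C₂ = 180° − C₁ ≈ 138.066°  →  A = 180° − 56.4° − 138.066° ≈ -14.466° ≤ 0, not a valid triangle

C = 41.93° (one solution)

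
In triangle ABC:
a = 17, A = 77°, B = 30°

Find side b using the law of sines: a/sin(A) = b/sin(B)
a/sin(A) = b/sin(B)  ⇒  b = a·sin(B)/sin(A) = 17·sin(30°)/sin(77°)
sin(30°) ≈ 0.5, sin(77°) ≈ 0.97437
b ≈ 17·0.5/0.97437 ≈ 8.5/0.97437 ≈ 8.72358

b = 8.724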